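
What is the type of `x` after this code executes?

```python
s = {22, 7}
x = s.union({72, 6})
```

set.union() returns a new set

set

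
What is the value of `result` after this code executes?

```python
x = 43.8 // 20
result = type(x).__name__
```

x is float; result = 'float'

'float'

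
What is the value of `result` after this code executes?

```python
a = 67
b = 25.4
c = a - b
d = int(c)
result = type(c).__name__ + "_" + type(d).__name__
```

a is int; b is float; c is float; d is int; result = 'float_int'

'float_int'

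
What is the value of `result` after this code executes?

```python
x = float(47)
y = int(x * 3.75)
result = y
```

x = 47.0; y = 176; result = 176

176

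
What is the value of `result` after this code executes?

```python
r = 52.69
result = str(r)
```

r = 52.69; result = '52.69'

'52.69'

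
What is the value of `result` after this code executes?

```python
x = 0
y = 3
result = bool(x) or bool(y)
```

x = 0; y = 3; result = True

True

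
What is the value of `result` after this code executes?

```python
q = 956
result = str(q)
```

q = 956; result = '956'

'956'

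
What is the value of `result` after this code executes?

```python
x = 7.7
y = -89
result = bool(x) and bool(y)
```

x = 7.7; y = -89; result = True

True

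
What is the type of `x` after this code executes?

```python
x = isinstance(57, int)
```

isinstance() returns bool

bool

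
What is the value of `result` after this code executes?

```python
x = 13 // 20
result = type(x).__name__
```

x is int; result = 'int'

'int'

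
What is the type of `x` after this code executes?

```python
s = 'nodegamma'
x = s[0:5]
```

Slicing a str returns str

str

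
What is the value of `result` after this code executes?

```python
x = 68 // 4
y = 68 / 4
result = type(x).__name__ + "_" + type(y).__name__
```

x is int; y is float; result = 'int_float'

'int_float'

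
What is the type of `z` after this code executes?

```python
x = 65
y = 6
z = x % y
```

int % int = int

int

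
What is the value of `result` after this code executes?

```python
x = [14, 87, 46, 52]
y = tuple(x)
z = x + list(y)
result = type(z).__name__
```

x is list; y is tuple; z is list; result = 'list'

'list'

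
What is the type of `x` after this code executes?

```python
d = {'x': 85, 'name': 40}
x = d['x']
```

Accessing dict[str, int] with str key returns int

int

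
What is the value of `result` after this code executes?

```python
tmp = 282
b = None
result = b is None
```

tmp = 282; b = None; result = True

True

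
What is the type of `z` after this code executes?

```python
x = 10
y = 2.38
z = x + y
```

int + float = float

float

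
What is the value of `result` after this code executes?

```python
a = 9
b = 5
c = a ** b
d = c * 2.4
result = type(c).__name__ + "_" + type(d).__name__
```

a is int; b is int; c is int; d is float; result = 'int_float'

'int_float'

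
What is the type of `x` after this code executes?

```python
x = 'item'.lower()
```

str.lower() returns str

str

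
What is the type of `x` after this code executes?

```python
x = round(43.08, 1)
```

round() with decimal places returns float

float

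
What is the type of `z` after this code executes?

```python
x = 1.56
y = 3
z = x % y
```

float % int = float

float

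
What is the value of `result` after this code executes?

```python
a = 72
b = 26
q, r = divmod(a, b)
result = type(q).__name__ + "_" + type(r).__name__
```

a is int; b is int; q is int; r is int; result = 'int_int'

'int_int'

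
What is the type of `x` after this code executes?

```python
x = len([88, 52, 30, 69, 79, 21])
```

len() always returns int

int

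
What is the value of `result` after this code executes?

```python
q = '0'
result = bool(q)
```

q = '0'; result = True

True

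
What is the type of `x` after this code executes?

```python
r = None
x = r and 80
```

'and' returns first falsy value (None)

NoneType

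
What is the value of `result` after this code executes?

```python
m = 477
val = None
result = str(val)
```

m = 477; val = None; result = 'None'

'None'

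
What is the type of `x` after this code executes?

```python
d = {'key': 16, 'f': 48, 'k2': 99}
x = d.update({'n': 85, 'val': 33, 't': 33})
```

dict.update() returns None

NoneType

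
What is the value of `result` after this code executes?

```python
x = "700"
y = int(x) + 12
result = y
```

x = '700'; y = 712; result = 712

712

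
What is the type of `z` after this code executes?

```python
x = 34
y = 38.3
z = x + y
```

int + float = float

float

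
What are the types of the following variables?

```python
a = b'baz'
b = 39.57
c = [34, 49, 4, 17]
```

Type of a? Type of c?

a is assigned a bytes literal (b'...' prefix); c is assigned a list literal (square brackets)

bytes, list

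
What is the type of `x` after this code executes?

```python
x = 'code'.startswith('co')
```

str.startswith() returns bool

bool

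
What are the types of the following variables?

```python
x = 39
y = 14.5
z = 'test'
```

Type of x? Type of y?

x is assigned a bare integer (no decimal point), so it is an int; y is assigned a number with a decimal point, so it is a float

int, float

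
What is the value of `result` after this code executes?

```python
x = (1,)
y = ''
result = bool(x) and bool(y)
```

x = (1,); y = ''; result = False

False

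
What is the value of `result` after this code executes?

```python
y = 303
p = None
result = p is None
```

y = 303; p = None; result = True

True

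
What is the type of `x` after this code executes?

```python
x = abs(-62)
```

abs() of int returns int

int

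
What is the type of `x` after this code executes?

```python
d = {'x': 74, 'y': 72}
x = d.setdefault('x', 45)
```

dict.setdefault() returns the (existing or default) value

int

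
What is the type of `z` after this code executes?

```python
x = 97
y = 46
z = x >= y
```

Comparison returns bool

bool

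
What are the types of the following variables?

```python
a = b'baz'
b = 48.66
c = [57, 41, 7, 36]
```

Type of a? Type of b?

a is assigned a bytes literal (b'...' prefix); b is assigned a number with a decimal point, so it is a float

bytes, float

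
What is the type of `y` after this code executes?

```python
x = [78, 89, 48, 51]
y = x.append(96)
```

list.append() returns None (mutates in place)

NoneType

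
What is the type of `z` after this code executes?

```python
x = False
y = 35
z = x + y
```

bool + int = int (bool is subclass of int)

int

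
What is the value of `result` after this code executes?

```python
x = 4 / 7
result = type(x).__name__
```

x is float; result = 'float'

'float'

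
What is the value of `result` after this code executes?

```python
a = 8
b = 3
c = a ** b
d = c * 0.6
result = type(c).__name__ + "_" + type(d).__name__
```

a is int; b is int; c is int; d is float; result = 'int_float'

'int_float'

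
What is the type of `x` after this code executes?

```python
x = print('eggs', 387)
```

print() returns None

NoneType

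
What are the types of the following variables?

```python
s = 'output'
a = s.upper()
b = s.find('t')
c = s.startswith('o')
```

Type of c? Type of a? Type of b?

startswith() returns bool; upper() returns str; find() returns int

bool, str, int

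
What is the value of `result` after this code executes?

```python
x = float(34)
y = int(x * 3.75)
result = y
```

x = 34.0; y = 127; result = 127

127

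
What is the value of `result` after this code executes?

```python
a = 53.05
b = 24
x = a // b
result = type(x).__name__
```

a is float; b is int; x is float; result = 'float'

'float'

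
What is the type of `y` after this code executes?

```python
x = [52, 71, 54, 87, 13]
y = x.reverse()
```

list.reverse() returns None

NoneType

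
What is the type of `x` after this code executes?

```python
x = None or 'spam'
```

'or' with None returns the other truthy value (str)

str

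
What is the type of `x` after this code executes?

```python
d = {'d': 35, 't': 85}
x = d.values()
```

.values() returns dict_values view

dict_values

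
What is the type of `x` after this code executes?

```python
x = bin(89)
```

bin() returns str representation

str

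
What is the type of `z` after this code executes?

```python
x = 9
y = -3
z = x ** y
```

int ** negative = float

float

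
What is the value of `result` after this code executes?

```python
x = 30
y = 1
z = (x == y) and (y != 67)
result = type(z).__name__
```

x is int; y is int; z is bool; result = 'bool'

'bool'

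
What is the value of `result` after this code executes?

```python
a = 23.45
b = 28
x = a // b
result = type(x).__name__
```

a is float; b is int; x is float; result = 'float'

'float'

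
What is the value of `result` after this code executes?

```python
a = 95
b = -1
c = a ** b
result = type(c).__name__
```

a is int; b is int; c is float; result = 'float'

'float'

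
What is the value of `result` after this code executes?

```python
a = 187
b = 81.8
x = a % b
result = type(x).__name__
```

a is int; b is float; x is float; result = 'float'

'float'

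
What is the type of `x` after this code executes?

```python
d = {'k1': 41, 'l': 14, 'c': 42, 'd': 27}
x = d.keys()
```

.keys() returns dict_keys view

dict_keys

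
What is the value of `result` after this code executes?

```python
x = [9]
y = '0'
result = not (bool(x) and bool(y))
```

x = [9]; y = '0'; result = False

False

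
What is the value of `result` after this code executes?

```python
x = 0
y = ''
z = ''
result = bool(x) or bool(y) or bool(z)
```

x = 0; y = ''; z = ''; result = False

False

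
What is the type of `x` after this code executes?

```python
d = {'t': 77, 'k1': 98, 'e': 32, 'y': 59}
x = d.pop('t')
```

dict.pop() returns the value

int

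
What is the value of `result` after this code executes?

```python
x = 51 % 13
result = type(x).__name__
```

x is int; result = 'int'

'int'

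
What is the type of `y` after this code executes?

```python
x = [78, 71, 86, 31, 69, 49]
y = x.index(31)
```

list.index() returns int

int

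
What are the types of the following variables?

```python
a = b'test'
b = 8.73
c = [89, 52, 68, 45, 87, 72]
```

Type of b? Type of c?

b is assigned a number with a decimal point, so it is a float; c is assigned a list literal (square brackets)

float, list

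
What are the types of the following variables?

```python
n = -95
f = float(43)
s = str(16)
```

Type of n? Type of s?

n is assigned a bare integer (no decimal point), so it is an int; s is assigned the result of calling str(), which returns a str

int, str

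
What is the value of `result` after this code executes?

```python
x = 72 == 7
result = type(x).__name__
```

x is bool; result = 'bool'

'bool'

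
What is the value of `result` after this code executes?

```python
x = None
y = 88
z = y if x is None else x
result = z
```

x = None; y = 88; z = 88; result = 88

88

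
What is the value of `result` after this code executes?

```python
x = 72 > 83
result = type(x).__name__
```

x is bool; result = 'bool'

'bool'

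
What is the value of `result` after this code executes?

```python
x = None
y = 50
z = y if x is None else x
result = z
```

x = None; y = 50; z = 50; result = 50

50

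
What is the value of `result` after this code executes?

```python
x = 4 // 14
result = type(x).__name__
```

x is int; result = 'int'

'int'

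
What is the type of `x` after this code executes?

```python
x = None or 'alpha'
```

'or' with None returns the other truthy value (str)

str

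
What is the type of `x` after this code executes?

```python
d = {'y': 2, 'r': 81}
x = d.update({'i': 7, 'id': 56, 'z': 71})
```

dict.update() returns None

NoneType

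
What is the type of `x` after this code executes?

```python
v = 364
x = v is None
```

'is' comparison returns bool

bool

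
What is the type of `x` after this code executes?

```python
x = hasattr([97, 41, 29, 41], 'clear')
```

hasattr() returns bool

bool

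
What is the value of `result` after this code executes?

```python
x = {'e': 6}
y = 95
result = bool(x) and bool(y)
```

x = {'e': 6}; y = 95; result = True

True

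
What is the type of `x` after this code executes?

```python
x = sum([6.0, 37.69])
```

sum() of floats returns float

float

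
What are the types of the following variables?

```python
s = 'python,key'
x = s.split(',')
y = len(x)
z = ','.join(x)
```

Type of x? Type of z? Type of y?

str.split() returns list; str.join() returns str; len() returns int

list, str, int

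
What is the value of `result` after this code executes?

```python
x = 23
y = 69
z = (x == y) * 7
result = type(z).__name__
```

x is int; y is int; z is int; result = 'int'

'int'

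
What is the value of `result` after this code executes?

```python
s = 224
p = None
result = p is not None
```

s = 224; p = None; result = False

False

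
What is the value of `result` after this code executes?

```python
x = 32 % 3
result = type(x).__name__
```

x is int; result = 'int'

'int'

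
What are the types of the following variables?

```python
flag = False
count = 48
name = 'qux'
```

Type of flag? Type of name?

flag is assigned the constant False, which has type bool; name is assigned a quoted string literal, so it is a str

bool, str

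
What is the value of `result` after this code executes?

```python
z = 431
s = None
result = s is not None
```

z = 431; s = None; result = False

False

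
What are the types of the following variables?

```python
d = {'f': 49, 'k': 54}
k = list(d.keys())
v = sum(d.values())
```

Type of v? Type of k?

sum of ints is int; list() converts to list

int, list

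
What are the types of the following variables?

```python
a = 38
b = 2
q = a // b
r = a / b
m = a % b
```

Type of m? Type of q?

% of ints returns int; // returns int

int, int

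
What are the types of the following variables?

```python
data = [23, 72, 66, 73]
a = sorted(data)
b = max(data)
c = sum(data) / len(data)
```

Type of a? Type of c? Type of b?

sorted() returns list; int / int = float; max of ints returns int

list, float, int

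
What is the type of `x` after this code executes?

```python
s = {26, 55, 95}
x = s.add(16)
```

set.add() returns None (mutates in place)

NoneType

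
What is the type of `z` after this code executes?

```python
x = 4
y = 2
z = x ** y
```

positive int ** positive int = int

int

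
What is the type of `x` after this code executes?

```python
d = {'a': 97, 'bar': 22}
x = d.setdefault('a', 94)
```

dict.setdefault() returns the (existing or default) value

int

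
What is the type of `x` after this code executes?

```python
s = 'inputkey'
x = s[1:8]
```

Slicing a str returns str

str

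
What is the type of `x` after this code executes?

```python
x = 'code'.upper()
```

str.upper() returns str

str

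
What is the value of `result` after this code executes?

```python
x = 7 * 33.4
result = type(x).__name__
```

x is float; result = 'float'

'float'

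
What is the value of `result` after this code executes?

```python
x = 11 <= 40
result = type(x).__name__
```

x is bool; result = 'bool'

'bool'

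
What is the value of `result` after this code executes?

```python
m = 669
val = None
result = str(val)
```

m = 669; val = None; result = 'None'

'None'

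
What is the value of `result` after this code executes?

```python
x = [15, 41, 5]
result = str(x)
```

x = [15, 41, 5]; result = '[15, 41, 5]'

'[15, 41, 5]'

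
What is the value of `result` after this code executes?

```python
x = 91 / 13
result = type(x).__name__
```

x is float; result = 'float'

'float'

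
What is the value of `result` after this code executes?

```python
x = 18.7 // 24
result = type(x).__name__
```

x is float; result = 'float'

'float'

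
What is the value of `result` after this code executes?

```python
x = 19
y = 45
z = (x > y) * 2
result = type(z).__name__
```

x is int; y is int; z is int; result = 'int'

'int'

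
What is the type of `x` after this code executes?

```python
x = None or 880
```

'or' with None returns the other truthy value

int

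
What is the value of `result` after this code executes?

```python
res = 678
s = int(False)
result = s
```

res = 678; s = 0; result = 0

0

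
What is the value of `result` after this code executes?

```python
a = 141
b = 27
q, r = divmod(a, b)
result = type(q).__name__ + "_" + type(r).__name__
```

a is int; b is int; q is int; r is int; result = 'int_int'

'int_int'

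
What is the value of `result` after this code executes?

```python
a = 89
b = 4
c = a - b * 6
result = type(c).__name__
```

a is int; b is int; c is int; result = 'int'

'int'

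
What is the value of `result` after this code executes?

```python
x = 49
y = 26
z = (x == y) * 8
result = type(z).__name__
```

x is int; y is int; z is int; result = 'int'

'int'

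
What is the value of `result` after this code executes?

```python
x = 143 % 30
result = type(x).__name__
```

x is int; result = 'int'

'int'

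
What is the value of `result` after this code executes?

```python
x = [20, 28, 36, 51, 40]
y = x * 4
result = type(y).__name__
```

x is list; y is list; result = 'list'

'list'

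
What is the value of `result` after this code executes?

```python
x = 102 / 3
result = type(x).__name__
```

x is float; result = 'float'

'float'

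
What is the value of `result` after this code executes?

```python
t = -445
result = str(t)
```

t = -445; result = '-445'

'-445'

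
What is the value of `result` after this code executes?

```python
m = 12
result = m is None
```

m = 12; result = False

False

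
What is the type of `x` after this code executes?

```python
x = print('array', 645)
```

print() returns None

NoneType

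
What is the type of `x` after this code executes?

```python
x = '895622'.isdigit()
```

str.isdigit() returns bool

bool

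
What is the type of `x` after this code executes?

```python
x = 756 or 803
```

'or' returns first truthy value (int)

int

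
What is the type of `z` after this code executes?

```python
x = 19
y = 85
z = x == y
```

Equality comparison returns bool

bool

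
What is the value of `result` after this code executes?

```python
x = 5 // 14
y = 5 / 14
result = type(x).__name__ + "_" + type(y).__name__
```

x is int; y is float; result = 'int_float'

'int_float'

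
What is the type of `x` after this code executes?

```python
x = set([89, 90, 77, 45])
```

set() constructor returns set

set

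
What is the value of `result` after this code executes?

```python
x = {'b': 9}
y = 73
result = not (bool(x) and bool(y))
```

x = {'b': 9}; y = 73; result = False

False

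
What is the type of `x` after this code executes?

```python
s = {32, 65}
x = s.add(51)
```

set.add() returns None (mutates in place)

NoneType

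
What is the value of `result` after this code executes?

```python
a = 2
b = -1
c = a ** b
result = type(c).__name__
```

a is int; b is int; c is float; result = 'float'

'float'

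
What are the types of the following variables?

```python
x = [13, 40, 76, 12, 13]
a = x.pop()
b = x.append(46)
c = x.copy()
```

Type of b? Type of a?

append() returns None; pop() returns element

NoneType, int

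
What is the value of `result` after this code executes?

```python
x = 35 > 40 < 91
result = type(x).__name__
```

x is bool; result = 'bool'

'bool'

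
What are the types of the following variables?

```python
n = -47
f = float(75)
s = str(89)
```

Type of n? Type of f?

n is assigned a bare integer (no decimal point), so it is an int; f is assigned the result of calling float(), which returns a float

int, float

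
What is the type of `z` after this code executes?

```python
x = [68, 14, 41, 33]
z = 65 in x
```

'in' operator returns bool

bool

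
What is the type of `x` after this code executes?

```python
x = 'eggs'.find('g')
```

str.find() returns int index

int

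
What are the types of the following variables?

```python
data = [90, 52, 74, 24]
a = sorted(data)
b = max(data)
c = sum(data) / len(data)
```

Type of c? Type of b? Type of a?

int / int = float; max of ints returns int; sorted() returns list

float, int, list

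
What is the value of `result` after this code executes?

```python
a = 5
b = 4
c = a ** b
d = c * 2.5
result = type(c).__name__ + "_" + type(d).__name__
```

a is int; b is int; c is int; d is float; result = 'int_float'

'int_float'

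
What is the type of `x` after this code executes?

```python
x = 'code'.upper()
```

str.upper() returns str

str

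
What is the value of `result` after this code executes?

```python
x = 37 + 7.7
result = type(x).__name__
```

x is float; result = 'float'

'float'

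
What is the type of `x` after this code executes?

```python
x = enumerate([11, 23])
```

enumerate() returns an enumerate object

enumerate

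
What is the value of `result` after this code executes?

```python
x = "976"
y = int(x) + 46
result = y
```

x = '976'; y = 1022; result = 1022

1022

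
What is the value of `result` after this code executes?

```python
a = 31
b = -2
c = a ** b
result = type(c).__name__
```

a is int; b is int; c is float; result = 'float'

'float'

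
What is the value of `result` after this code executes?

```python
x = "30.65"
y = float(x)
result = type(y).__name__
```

x is str; y is float; result = 'float'

'float'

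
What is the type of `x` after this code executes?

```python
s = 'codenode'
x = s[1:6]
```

Slicing a str returns str

str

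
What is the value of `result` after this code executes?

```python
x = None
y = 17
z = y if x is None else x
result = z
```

x = None; y = 17; z = 17; result = 17

17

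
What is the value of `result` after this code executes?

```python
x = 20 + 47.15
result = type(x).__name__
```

x is float; result = 'float'

'float'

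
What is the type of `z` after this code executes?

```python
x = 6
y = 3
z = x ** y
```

positive int ** positive int = int

int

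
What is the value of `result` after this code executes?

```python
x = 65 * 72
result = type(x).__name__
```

x is int; result = 'int'

'int'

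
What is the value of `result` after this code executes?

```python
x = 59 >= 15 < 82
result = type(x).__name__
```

x is bool; result = 'bool'

'bool'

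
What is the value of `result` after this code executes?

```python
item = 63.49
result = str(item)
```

item = 63.49; result = '63.49'

'63.49'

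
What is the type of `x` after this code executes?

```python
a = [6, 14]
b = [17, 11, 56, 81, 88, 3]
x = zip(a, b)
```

zip() returns a zip object

zip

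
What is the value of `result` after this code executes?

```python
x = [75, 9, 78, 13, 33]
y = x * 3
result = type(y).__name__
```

x is list; y is list; result = 'list'

'list'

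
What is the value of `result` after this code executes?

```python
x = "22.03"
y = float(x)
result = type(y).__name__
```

x is str; y is float; result = 'float'

'float'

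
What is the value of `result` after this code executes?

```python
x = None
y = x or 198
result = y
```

x = None; y = 198; result = 198

198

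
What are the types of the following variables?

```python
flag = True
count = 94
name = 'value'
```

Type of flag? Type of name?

flag is assigned the constant True, which has type bool; name is assigned a quoted string literal, so it is a str

bool, str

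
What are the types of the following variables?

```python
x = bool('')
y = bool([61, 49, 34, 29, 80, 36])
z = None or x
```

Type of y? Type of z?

bool() returns bool; None or bool returns the bool

bool, bool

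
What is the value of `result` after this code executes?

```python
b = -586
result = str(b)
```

b = -586; result = '-586'

'-586'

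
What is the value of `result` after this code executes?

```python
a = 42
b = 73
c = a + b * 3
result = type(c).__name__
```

a is int; b is int; c is int; result = 'int'

'int'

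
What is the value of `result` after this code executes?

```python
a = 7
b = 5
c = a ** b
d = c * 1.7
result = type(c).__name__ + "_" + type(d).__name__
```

a is int; b is int; c is int; d is float; result = 'int_float'

'int_float'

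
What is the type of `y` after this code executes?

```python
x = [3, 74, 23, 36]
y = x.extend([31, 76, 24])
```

list.extend() returns None

NoneType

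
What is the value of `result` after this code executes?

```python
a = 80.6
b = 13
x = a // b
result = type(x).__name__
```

a is float; b is int; x is float; result = 'float'

'float'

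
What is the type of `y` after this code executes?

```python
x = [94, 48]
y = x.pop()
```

list.pop() returns the popped element

int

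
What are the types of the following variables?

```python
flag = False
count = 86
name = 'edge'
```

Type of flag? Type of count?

flag is assigned the constant False, which has type bool; count is assigned a bare integer (no decimal point), so it is an int

bool, int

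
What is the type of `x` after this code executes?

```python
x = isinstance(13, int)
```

isinstance() returns bool

bool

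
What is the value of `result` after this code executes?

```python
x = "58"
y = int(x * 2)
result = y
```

x = '58'; y = 5858; result = 5858

5858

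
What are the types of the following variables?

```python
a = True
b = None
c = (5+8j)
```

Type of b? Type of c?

b is assigned None, whose type is NoneType; c is assigned (5+8j), an int plus an imaginary literal (j suffix), which evaluates to complex

NoneType, complex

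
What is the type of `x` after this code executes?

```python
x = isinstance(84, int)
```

isinstance() returns bool

bool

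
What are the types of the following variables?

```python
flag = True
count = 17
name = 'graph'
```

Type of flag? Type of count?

flag is assigned the constant True, which has type bool; count is assigned a bare integer (no decimal point), so it is an int

bool, int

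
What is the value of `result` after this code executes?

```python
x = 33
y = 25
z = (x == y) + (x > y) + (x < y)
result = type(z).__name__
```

x is int; y is int; z is int; result = 'int'

'int'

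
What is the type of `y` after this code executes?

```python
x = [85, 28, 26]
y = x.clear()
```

list.clear() returns None

NoneType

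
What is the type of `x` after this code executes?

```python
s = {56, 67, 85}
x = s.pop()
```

Popping from set[int] returns int

int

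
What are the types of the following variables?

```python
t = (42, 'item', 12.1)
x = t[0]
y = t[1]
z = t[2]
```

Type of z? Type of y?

tuple[2] is float; tuple[1] is str

float, str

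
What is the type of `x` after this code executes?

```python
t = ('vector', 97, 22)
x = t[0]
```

Index 0 of tuple is a str literal

str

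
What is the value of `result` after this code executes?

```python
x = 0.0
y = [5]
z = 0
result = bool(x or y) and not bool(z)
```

x = 0.0; y = [5]; z = 0; result = True

True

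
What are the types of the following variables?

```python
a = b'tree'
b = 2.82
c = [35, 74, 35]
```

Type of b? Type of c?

b is assigned a number with a decimal point, so it is a float; c is assigned a list literal (square brackets)

float, list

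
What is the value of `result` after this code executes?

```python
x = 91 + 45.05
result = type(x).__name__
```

x is float; result = 'float'

'float'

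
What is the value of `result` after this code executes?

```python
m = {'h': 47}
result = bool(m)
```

m = {'h': 47}; result = True

True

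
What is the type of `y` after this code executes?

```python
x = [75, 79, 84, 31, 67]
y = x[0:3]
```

Slicing a list returns a list

list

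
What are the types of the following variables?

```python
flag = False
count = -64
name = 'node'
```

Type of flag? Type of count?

flag is assigned the constant False, which has type bool; count is assigned a bare integer (no decimal point), so it is an int

bool, int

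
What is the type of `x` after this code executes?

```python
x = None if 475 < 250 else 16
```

475 < 250 is False, so the else branch is taken

int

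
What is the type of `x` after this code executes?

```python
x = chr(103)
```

chr() returns str (single char)

str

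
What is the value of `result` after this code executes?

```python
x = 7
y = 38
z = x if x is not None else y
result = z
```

x = 7; y = 38; z = 7; result = 7

7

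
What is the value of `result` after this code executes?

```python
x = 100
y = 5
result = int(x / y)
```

x = 100; y = 5; result = 20

20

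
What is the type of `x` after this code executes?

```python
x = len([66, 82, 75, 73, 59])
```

len() always returns int

int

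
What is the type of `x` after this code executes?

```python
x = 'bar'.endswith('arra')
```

str.endswith() returns bool

bool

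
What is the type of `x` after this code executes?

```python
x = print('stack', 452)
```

print() returns None

NoneType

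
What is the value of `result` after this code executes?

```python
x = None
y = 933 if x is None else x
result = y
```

x = None; y = 933; result = 933

933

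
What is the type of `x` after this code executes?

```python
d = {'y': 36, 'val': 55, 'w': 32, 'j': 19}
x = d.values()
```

.values() returns dict_values view

dict_values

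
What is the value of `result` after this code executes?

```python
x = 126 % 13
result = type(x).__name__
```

x is int; result = 'int'

'int'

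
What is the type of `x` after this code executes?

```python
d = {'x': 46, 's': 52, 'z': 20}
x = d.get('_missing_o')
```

dict.get() returns None when key not found

NoneType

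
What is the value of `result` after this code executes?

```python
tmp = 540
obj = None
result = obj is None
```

tmp = 540; obj = None; result = True

True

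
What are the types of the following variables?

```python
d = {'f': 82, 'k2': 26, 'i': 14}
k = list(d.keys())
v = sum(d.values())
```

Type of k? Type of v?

list() converts to list; sum of ints is int

list, int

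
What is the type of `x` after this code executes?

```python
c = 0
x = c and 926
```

'and' returns first falsy value (0 is int)

int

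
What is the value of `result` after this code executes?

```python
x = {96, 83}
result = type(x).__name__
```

x is set; result = 'set'

'set'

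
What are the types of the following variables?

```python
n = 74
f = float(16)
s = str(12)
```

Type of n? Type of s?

n is assigned a bare integer (no decimal point), so it is an int; s is assigned the result of calling str(), which returns a str

int, str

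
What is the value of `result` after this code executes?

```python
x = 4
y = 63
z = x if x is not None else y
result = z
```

x = 4; y = 63; z = 4; result = 4

4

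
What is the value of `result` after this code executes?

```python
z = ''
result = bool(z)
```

z = ''; result = False

False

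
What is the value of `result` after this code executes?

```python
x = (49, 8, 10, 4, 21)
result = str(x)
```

x = (49, 8, 10, 4, 21); result = '(49, 8, 10, 4, 21)'

'(49, 8, 10, 4, 21)'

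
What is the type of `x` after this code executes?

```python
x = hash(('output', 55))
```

hash() returns int

int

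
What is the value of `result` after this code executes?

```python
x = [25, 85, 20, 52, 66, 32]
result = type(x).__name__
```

x is list; result = 'list'

'list'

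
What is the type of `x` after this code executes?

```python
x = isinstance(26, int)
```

isinstance() returns bool

bool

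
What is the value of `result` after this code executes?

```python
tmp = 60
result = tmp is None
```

tmp = 60; result = False

False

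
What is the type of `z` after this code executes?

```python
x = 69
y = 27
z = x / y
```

int / int = float

float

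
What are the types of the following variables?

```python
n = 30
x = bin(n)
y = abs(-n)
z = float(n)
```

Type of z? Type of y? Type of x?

float() returns float; abs() of int returns int; bin() returns str

float, int, str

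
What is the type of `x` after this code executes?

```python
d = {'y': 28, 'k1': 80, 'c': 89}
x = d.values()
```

.values() returns dict_values view

dict_values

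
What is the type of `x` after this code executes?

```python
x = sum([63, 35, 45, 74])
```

sum() of ints returns int

int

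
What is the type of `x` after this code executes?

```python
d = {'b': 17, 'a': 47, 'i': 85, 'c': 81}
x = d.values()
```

.values() returns dict_values view

dict_values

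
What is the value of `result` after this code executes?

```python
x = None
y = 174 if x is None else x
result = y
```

x = None; y = 174; result = 174

174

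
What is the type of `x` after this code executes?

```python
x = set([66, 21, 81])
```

set() constructor returns set

set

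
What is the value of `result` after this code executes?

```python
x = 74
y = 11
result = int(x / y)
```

x = 74; y = 11; result = 6

6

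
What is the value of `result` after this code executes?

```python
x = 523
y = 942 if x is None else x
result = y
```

x = 523; y = 523; result = 523

523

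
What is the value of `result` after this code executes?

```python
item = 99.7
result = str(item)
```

item = 99.7; result = '99.7'

'99.7'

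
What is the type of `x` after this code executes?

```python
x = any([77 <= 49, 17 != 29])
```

any() returns bool

bool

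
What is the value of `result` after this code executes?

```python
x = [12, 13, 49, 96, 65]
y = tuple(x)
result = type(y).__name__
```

x is list; y is tuple; result = 'tuple'

'tuple'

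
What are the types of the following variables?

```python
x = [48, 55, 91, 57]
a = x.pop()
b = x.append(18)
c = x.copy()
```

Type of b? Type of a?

append() returns None; pop() returns element

NoneType, int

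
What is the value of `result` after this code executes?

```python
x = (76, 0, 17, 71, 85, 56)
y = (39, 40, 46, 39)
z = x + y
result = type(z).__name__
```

x is tuple; y is tuple; z is tuple; result = 'tuple'

'tuple'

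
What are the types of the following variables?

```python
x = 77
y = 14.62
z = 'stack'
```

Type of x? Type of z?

x is assigned a bare integer (no decimal point), so it is an int; z is assigned a quoted string literal, so it is a str

int, str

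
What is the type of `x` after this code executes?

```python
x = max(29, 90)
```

max() of ints returns int

int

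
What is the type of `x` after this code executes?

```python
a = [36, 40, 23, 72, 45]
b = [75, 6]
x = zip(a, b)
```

zip() returns a zip object

zip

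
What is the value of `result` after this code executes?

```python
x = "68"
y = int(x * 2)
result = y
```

x = '68'; y = 6868; result = 6868

6868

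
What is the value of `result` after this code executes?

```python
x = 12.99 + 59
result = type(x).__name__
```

x is float; result = 'float'

'float'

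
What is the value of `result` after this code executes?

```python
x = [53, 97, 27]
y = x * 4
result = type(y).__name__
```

x is list; y is list; result = 'list'

'list'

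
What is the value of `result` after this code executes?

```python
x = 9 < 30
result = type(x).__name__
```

x is bool; result = 'bool'

'bool'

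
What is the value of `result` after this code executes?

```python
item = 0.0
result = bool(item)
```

item = 0.0; result = False

False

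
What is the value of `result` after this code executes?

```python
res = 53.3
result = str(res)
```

res = 53.3; result = '53.3'

'53.3'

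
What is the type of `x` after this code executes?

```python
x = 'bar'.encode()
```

str.encode() returns bytes

bytes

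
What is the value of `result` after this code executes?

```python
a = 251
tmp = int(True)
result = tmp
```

a = 251; tmp = 1; result = 1

1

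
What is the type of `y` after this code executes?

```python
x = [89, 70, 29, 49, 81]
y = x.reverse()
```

list.reverse() returns None

NoneType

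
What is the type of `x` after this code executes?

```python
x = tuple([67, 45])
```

tuple() constructor returns tuple

tuple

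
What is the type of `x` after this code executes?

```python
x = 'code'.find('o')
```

str.find() returns int index

int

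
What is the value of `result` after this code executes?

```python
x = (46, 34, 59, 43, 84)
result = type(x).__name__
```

x is tuple; result = 'tuple'

'tuple'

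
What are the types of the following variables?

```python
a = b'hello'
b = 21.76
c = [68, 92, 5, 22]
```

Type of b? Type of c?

b is assigned a number with a decimal point, so it is a float; c is assigned a list literal (square brackets)

float, list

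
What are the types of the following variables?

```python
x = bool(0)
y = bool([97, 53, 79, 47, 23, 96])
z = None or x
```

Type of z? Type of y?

None or bool returns the bool; bool() returns bool

bool, bool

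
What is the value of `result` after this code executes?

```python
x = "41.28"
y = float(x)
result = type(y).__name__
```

x is str; y is float; result = 'float'

'float'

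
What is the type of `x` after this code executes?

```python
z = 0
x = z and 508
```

'and' returns first falsy value (0 is int)

int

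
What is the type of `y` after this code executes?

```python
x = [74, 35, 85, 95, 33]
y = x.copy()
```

list.copy() returns list

list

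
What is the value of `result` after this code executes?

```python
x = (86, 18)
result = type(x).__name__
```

x is tuple; result = 'tuple'

'tuple'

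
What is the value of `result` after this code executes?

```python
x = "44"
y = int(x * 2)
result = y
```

x = '44'; y = 4444; result = 4444

4444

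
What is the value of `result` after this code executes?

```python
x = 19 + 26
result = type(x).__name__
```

x is int; result = 'int'

'int'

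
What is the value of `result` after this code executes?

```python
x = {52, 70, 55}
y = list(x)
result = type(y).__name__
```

x is set; y is list; result = 'list'

'list'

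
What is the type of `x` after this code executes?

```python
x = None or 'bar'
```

'or' with None returns the other truthy value (str)

str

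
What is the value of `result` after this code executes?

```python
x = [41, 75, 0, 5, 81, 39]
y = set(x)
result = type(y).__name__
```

x is list; y is set; result = 'set'

'set'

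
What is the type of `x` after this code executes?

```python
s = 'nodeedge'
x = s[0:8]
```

Slicing a str returns str

str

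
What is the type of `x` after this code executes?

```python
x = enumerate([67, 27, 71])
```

enumerate() returns an enumerate object

enumerate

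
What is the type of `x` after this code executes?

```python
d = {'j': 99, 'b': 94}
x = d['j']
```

Accessing dict[str, int] with str key returns int

int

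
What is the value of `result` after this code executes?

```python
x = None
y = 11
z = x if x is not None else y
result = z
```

x = None; y = 11; z = 11; result = 11

11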